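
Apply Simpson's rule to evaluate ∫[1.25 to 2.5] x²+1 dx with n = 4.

f(x) = x²+1
a = 1.25, b = 2.5, n = 4
h = (b - a)/n = 0.312500

Simpson's rule: (h/3)[f(x₀) + 4f(x₁) + 2f(x₂) + ... + f(xₙ)]

x_0 = 1.2500, f(x_0) = 2.562500, coefficient = 1
x_1 = 1.5625, f(x_1) = 3.441406, coefficient = 4
x_2 = 1.8750, f(x_2) = 4.515625, coefficient = 2
x_3 = 2.1875, f(x_3) = 5.785156, coefficient = 4
x_4 = 2.5000, f(x_4) = 7.250000, coefficient = 1

I ≈ (0.312500/3) × 55.750000 = 5.807292
Exact value: 5.807292
Error: 0.000000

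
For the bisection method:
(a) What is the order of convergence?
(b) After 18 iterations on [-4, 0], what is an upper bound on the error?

(a) Bisection has linear (order 1) convergence; the error is halved each step.

(b) Error bound = (b-a)/2^n = (0 - (-4))/2^{18}
    = 4/2^{18}

(a) 1 (linear); (b) error ≤ 1.53e-05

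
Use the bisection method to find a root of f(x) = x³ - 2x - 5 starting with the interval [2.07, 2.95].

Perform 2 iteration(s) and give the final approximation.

f(x) = x³ - 2x - 5
Initial interval: [2.07, 2.95]

Iteration 1:
  c_1 = (2.070000 + 2.950000)/2 = 2.510000
  f(c_1) = f(2.510000) = 5.793251
  f(a) × f(c) < 0, new interval: [2.070000, 2.510000]
Iteration 2:
  c_2 = (2.070000 + 2.510000)/2 = 2.290000
  f(c_2) = f(2.290000) = 2.428989
  f(a) × f(c) < 0, new interval: [2.070000, 2.290000]

After 2 iteration(s), the approximation is c_2 = 2.290000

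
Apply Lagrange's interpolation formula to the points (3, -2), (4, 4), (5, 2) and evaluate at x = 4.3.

Lagrange interpolation formula:
P(x) = Σ yᵢ × Lᵢ(x)
where Lᵢ(x) = Π_{j≠i} (x - xⱼ)/(xᵢ - xⱼ)

L_0(4.3) = (4.3 - 4)/(3 - 4) × (4.3 - 5)/(3 - 5) = -0.105000
L_1(4.3) = (4.3 - 3)/(4 - 3) × (4.3 - 5)/(4 - 5) = 0.910000
L_2(4.3) = (4.3 - 3)/(5 - 3) × (4.3 - 4)/(5 - 4) = 0.195000

P(4.3) = (-2)×L_0(4.3) + 4×L_1(4.3) + 2×L_2(4.3)
P(4.3) = 4.240000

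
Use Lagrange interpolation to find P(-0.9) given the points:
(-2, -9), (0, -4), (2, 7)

Lagrange interpolation formula:
P(x) = Σ yᵢ × Lᵢ(x)
where Lᵢ(x) = Π_{j≠i} (x - xⱼ)/(xᵢ - xⱼ)

L_0(-0.9) = (-0.9 - 0)/(-2 - 0) × (-0.9 - 2)/(-2 - 2) = 0.326250
L_1(-0.9) = (-0.9 - (-2))/(0 - (-2)) × (-0.9 - 2)/(0 - 2) = 0.797500
L_2(-0.9) = (-0.9 - (-2))/(2 - (-2)) × (-0.9 - 0)/(2 - 0) = -0.123750

P(-0.9) = (-9)×L_0(-0.9) + (-4)×L_1(-0.9) + 7×L_2(-0.9)
P(-0.9) = -6.992500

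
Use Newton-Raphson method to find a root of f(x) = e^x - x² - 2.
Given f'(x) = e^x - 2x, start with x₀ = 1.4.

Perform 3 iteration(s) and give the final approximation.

f(x) = e^x - x² - 2
f'(x) = e^x - 2x
x₀ = 1.4

Newton-Raphson formula: x_{n+1} = x_n - f(x_n)/f'(x_n)

Iteration 1:
  f(1.400000) = 0.095200
  f'(1.400000) = 1.255200
  x_1 = 1.400000 - 0.095200/1.255200 = 1.324156
Iteration 2:
  f(1.324156) = 0.005622
  f'(1.324156) = 1.110699
  x_2 = 1.324156 - 0.005622/1.110699 = 1.319094
Iteration 3:
  f(1.319094) = 0.000022
  f'(1.319094) = 1.101843
  x_3 = 1.319094 - 0.000022/1.101843 = 1.319074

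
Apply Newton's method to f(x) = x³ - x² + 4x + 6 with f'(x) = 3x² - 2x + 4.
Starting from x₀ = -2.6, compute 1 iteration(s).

f(x) = x³ - x² + 4x + 6
f'(x) = 3x² - 2x + 4
x₀ = -2.6

Newton-Raphson formula: x_{n+1} = x_n - f(x_n)/f'(x_n)

Iteration 1:
  f(-2.600000) = -28.736000
  f'(-2.600000) = 29.480000
  x_1 = -2.600000 - (-28.736000)/29.480000 = -1.625237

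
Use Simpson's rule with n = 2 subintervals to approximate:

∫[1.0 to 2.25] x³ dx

f(x) = x³
a = 1.0, b = 2.25, n = 2
h = (b - a)/n = 0.625000

Simpson's rule: (h/3)[f(x₀) + 4f(x₁) + 2f(x₂) + ... + f(xₙ)]

x_0 = 1.0000, f(x_0) = 1.000000, coefficient = 1
x_1 = 1.6250, f(x_1) = 4.291016, coefficient = 4
x_2 = 2.2500, f(x_2) = 11.390625, coefficient = 1

I ≈ (0.625000/3) × 29.554688 = 6.157227
Exact value: 6.157227
Error: 0.000000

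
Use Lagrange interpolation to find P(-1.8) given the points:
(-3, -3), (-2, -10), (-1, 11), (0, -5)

Lagrange interpolation formula:
P(x) = Σ yᵢ × Lᵢ(x)
where Lᵢ(x) = Π_{j≠i} (x - xⱼ)/(xᵢ - xⱼ)

L_0(-1.8) = (-1.8 - (-2))/(-3 - (-2)) × (-1.8 - (-1))/(-3 - (-1)) × (-1.8 - 0)/(-3 - 0) = -0.048000
L_1(-1.8) = (-1.8 - (-3))/(-2 - (-3)) × (-1.8 - (-1))/(-2 - (-1)) × (-1.8 - 0)/(-2 - 0) = 0.864000
L_2(-1.8) = (-1.8 - (-3))/(-1 - (-3)) × (-1.8 - (-2))/(-1 - (-2)) × (-1.8 - 0)/(-1 - 0) = 0.216000
L_3(-1.8) = (-1.8 - (-3))/(0 - (-3)) × (-1.8 - (-2))/(0 - (-2)) × (-1.8 - (-1))/(0 - (-1)) = -0.032000

P(-1.8) = (-3)×L_0(-1.8) + (-10)×L_1(-1.8) + 11×L_2(-1.8) + (-5)×L_3(-1.8)
P(-1.8) = -5.960000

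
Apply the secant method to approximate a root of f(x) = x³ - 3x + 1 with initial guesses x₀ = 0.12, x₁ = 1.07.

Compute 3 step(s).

f(x) = x³ - 3x + 1
x₀ = 0.12, x₁ = 1.07

Secant formula: x_{n+1} = x_n - f(x_n)(x_n - x_{n-1})/(f(x_n) - f(x_{n-1}))

Iteration 1:
  f(0.120000) = 0.641728
  f(1.070000) = -0.984957
  x_2 = 1.070000 - (-0.984957)×(1.070000 - 0.120000)/(-0.984957 - 0.641728)
       = 0.494775
Iteration 2:
  f(1.070000) = -0.984957
  f(0.494775) = -0.363204
  x_3 = 0.494775 - (-0.363204)×(0.494775 - 1.070000)/(-0.363204 - (-0.984957))
       = 0.158752
Iteration 3:
  f(0.494775) = -0.363204
  f(0.158752) = 0.527746
  x_4 = 0.158752 - 0.527746×(0.158752 - 0.494775)/(0.527746 - (-0.363204))
       = 0.357792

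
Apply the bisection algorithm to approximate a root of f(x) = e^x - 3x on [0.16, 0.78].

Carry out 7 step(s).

f(x) = e^x - 3x
Initial interval: [0.16, 0.78]

Iteration 1:
  c_1 = (0.160000 + 0.780000)/2 = 0.470000
  f(c_1) = f(0.470000) = 0.189994
  f(a) × f(c) ≥ 0, new interval: [0.470000, 0.780000]
Iteration 2:
  c_2 = (0.470000 + 0.780000)/2 = 0.625000
  f(c_2) = f(0.625000) = -0.006754
  f(a) × f(c) < 0, new interval: [0.470000, 0.625000]
Iteration 3:
  c_3 = (0.470000 + 0.625000)/2 = 0.547500
  f(c_3) = f(0.547500) = 0.086425
  f(a) × f(c) ≥ 0, new interval: [0.547500, 0.625000]
Iteration 4:
  c_4 = (0.547500 + 0.625000)/2 = 0.586250
  f(c_4) = f(0.586250) = 0.038486
  f(a) × f(c) ≥ 0, new interval: [0.586250, 0.625000]
Iteration 5:
  c_5 = (0.586250 + 0.625000)/2 = 0.605625
  f(c_5) = f(0.605625) = 0.015522
  f(a) × f(c) ≥ 0, new interval: [0.605625, 0.625000]
Iteration 6:
  c_6 = (0.605625 + 0.625000)/2 = 0.615312
  f(c_6) = f(0.615312) = 0.004297
  f(a) × f(c) ≥ 0, new interval: [0.615312, 0.625000]
Iteration 7:
  c_7 = (0.615312 + 0.625000)/2 = 0.620156
  f(c_7) = f(0.620156) = -0.001250
  f(a) × f(c) < 0, new interval: [0.615312, 0.620156]

After 7 iteration(s), the approximation is c_7 = 0.620156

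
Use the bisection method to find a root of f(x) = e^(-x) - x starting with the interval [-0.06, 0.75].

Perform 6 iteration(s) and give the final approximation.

f(x) = e^(-x) - x
Initial interval: [-0.06, 0.75]

Iteration 1:
  c_1 = (-0.060000 + 0.750000)/2 = 0.345000
  f(c_1) = f(0.345000) = 0.363220
  f(a) × f(c) ≥ 0, new interval: [0.345000, 0.750000]
Iteration 2:
  c_2 = (0.345000 + 0.750000)/2 = 0.547500
  f(c_2) = f(0.547500) = 0.030894
  f(a) × f(c) ≥ 0, new interval: [0.547500, 0.750000]
Iteration 3:
  c_3 = (0.547500 + 0.750000)/2 = 0.648750
  f(c_3) = f(0.648750) = -0.126051
  f(a) × f(c) < 0, new interval: [0.547500, 0.648750]
Iteration 4:
  c_4 = (0.547500 + 0.648750)/2 = 0.598125
  f(c_4) = f(0.598125) = -0.048283
  f(a) × f(c) < 0, new interval: [0.547500, 0.598125]
Iteration 5:
  c_5 = (0.547500 + 0.598125)/2 = 0.572812
  f(c_5) = f(0.572812) = -0.008875
  f(a) × f(c) < 0, new interval: [0.547500, 0.572812]
Iteration 6:
  c_6 = (0.547500 + 0.572812)/2 = 0.560156
  f(c_6) = f(0.560156) = 0.010964
  f(a) × f(c) ≥ 0, new interval: [0.560156, 0.572812]

After 6 iteration(s), the approximation is c_6 = 0.560156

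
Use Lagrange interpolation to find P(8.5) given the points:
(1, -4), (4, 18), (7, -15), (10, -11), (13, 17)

Lagrange interpolation formula:
P(x) = Σ yᵢ × Lᵢ(x)
where Lᵢ(x) = Π_{j≠i} (x - xⱼ)/(xᵢ - xⱼ)

L_0(8.5) = (8.5 - 4)/(1 - 4) × (8.5 - 7)/(1 - 7) × (8.5 - 10)/(1 - 10) × (8.5 - 13)/(1 - 13) = 0.023438
L_1(8.5) = (8.5 - 1)/(4 - 1) × (8.5 - 7)/(4 - 7) × (8.5 - 10)/(4 - 10) × (8.5 - 13)/(4 - 13) = -0.156250
L_2(8.5) = (8.5 - 1)/(7 - 1) × (8.5 - 4)/(7 - 4) × (8.5 - 10)/(7 - 10) × (8.5 - 13)/(7 - 13) = 0.703125
L_3(8.5) = (8.5 - 1)/(10 - 1) × (8.5 - 4)/(10 - 4) × (8.5 - 7)/(10 - 7) × (8.5 - 13)/(10 - 13) = 0.468750
L_4(8.5) = (8.5 - 1)/(13 - 1) × (8.5 - 4)/(13 - 4) × (8.5 - 7)/(13 - 7) × (8.5 - 10)/(13 - 10) = -0.039062

P(8.5) = (-4)×L_0(8.5) + 18×L_1(8.5) + (-15)×L_2(8.5) + (-11)×L_3(8.5) + 17×L_4(8.5)
P(8.5) = -19.273438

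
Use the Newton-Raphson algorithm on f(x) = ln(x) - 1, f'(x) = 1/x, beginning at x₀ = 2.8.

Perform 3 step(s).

f(x) = ln(x) - 1
f'(x) = 1/x
x₀ = 2.8

Newton-Raphson formula: x_{n+1} = x_n - f(x_n)/f'(x_n)

Iteration 1:
  f(2.800000) = 0.029619
  f'(2.800000) = 0.357143
  x_1 = 2.800000 - 0.029619/0.357143 = 2.717066
Iteration 2:
  f(2.717066) = -0.000448
  f'(2.717066) = 0.368044
  x_2 = 2.717066 - (-0.000448)/0.368044 = 2.718282
Iteration 3:
  f(2.718282) = 0.000000
  f'(2.718282) = 0.367879
  x_3 = 2.718282 - 0.000000/0.367879 = 2.718282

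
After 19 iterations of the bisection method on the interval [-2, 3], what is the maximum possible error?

Bisection error bound: |error| ≤ (b-a)/2^n
|error| ≤ (3 - (-2))/2^19 = 5/2^19
|error| ≤ 0.0000095367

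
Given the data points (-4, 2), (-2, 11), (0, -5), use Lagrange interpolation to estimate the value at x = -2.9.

Lagrange interpolation formula:
P(x) = Σ yᵢ × Lᵢ(x)
where Lᵢ(x) = Π_{j≠i} (x - xⱼ)/(xᵢ - xⱼ)

L_0(-2.9) = (-2.9 - (-2))/(-4 - (-2)) × (-2.9 - 0)/(-4 - 0) = 0.326250
L_1(-2.9) = (-2.9 - (-4))/(-2 - (-4)) × (-2.9 - 0)/(-2 - 0) = 0.797500
L_2(-2.9) = (-2.9 - (-4))/(0 - (-4)) × (-2.9 - (-2))/(0 - (-2)) = -0.123750

P(-2.9) = 2×L_0(-2.9) + 11×L_1(-2.9) + (-5)×L_2(-2.9)
P(-2.9) = 10.043750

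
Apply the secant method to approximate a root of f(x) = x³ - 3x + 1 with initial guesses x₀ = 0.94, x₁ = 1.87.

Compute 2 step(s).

f(x) = x³ - 3x + 1
x₀ = 0.94, x₁ = 1.87

Secant formula: x_{n+1} = x_n - f(x_n)(x_n - x_{n-1})/(f(x_n) - f(x_{n-1}))

Iteration 1:
  f(0.940000) = -0.989416
  f(1.870000) = 1.929203
  x_2 = 1.870000 - 1.929203×(1.870000 - 0.940000)/(1.929203 - (-0.989416))
       = 1.255271
Iteration 2:
  f(1.870000) = 1.929203
  f(1.255271) = -0.787875
  x_3 = 1.255271 - (-0.787875)×(1.255271 - 1.870000)/(-0.787875 - 1.929203)
       = 1.433525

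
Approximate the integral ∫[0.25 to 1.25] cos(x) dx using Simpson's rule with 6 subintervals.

f(x) = cos(x)
a = 0.25, b = 1.25, n = 6
h = (b - a)/n = 0.166667

Simpson's rule: (h/3)[f(x₀) + 4f(x₁) + 2f(x₂) + ... + f(xₙ)]

x_0 = 0.2500, f(x_0) = 0.968912, coefficient = 1
x_1 = 0.4167, f(x_1) = 0.914443, coefficient = 4
x_2 = 0.5833, f(x_2) = 0.834631, coefficient = 2
x_3 = 0.7500, f(x_3) = 0.731689, coefficient = 4
x_4 = 0.9167, f(x_4) = 0.608469, coefficient = 2
x_5 = 1.0833, f(x_5) = 0.468386, coefficient = 4
x_6 = 1.2500, f(x_6) = 0.315322, coefficient = 1

I ≈ (0.166667/3) × 12.628506 = 0.701584
Exact value: 0.701581
Error: 0.000003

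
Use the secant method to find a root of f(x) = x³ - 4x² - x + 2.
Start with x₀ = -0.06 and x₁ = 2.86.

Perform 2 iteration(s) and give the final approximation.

f(x) = x³ - 4x² - x + 2
x₀ = -0.06, x₁ = 2.86

Secant formula: x_{n+1} = x_n - f(x_n)(x_n - x_{n-1})/(f(x_n) - f(x_{n-1}))

Iteration 1:
  f(-0.060000) = 2.045384
  f(2.860000) = -10.184744
  x_2 = 2.860000 - (-10.184744)×(2.860000 - (-0.060000))/(-10.184744 - 2.045384)
       = 0.428345
Iteration 2:
  f(2.860000) = -10.184744
  f(0.428345) = 0.916330
  x_3 = 0.428345 - 0.916330×(0.428345 - 2.860000)/(0.916330 - (-10.184744))
       = 0.629064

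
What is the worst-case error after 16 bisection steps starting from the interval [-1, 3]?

Bisection error bound: |error| ≤ (b-a)/2^n
|error| ≤ (3 - (-1))/2^16 = 4/2^16
|error| ≤ 0.0000610352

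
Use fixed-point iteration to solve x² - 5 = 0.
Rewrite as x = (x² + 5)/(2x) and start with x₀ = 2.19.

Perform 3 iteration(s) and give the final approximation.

Equation: x² - 5 = 0
Fixed-point form: x = (x² + 5)/(2x)
x₀ = 2.19

x_1 = g(2.190000) = 2.236553
x_2 = g(2.236553) = 2.236068
x_3 = g(2.236068) = 2.236068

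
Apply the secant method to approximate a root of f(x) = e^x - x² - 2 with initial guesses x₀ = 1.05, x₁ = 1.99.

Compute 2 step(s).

f(x) = e^x - x² - 2
x₀ = 1.05, x₁ = 1.99

Secant formula: x_{n+1} = x_n - f(x_n)(x_n - x_{n-1})/(f(x_n) - f(x_{n-1}))

Iteration 1:
  f(1.050000) = -0.244849
  f(1.990000) = 1.355434
  x_2 = 1.990000 - 1.355434×(1.990000 - 1.050000)/(1.355434 - (-0.244849))
       = 1.193823
Iteration 2:
  f(1.990000) = 1.355434
  f(1.193823) = -0.125541
  x_3 = 1.193823 - (-0.125541)×(1.193823 - 1.990000)/(-0.125541 - 1.355434)
       = 1.261315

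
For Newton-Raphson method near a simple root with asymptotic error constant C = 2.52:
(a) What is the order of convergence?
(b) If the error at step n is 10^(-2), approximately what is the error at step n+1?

(a) Newton-Raphson has quadratic (order 2) convergence near simple roots.
    This means |e_{n+1}| ≈ C|e_n|².

(b) With |e_n| = 10^(-2) and C = 2.52:
    |e_{n+1}| ≈ 2.52 × (10^(-2))² = 2.52 × 10^(-4)

(a) 2 (quadratic); (b) |e_{n+1}| ≈ 2.520e-04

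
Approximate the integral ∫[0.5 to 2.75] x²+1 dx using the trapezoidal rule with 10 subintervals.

f(x) = x²+1
a = 0.5, b = 2.75, n = 10
h = (b - a)/n = 0.225000

Trapezoidal rule: (h/2)[f(x₀) + 2f(x₁) + 2f(x₂) + ... + f(xₙ)]

x_0 = 0.5000, f(x_0) = 1.250000, coefficient = 1
x_1 = 0.7250, f(x_1) = 1.525625, coefficient = 2
x_2 = 0.9500, f(x_2) = 1.902500, coefficient = 2
x_3 = 1.1750, f(x_3) = 2.380625, coefficient = 2
x_4 = 1.4000, f(x_4) = 2.960000, coefficient = 2
x_5 = 1.6250, f(x_5) = 3.640625, coefficient = 2
x_6 = 1.8500, f(x_6) = 4.422500, coefficient = 2
x_7 = 2.0750, f(x_7) = 5.305625, coefficient = 2
x_8 = 2.3000, f(x_8) = 6.290000, coefficient = 2
x_9 = 2.5250, f(x_9) = 7.375625, coefficient = 2
x_10 = 2.7500, f(x_10) = 8.562500, coefficient = 1

I ≈ (0.225000/2) × 81.418750 = 9.159609
Exact value: 9.140625
Error: 0.018984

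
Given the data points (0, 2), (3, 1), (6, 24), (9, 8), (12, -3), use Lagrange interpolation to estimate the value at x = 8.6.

Lagrange interpolation formula:
P(x) = Σ yᵢ × Lᵢ(x)
where Lᵢ(x) = Π_{j≠i} (x - xⱼ)/(xᵢ - xⱼ)

L_0(8.6) = (8.6 - 3)/(0 - 3) × (8.6 - 6)/(0 - 6) × (8.6 - 9)/(0 - 9) × (8.6 - 12)/(0 - 12) = 0.010186
L_1(8.6) = (8.6 - 0)/(3 - 0) × (8.6 - 6)/(3 - 6) × (8.6 - 9)/(3 - 9) × (8.6 - 12)/(3 - 12) = -0.062571
L_2(8.6) = (8.6 - 0)/(6 - 0) × (8.6 - 3)/(6 - 3) × (8.6 - 9)/(6 - 9) × (8.6 - 12)/(6 - 12) = 0.202153
L_3(8.6) = (8.6 - 0)/(9 - 0) × (8.6 - 3)/(9 - 3) × (8.6 - 6)/(9 - 6) × (8.6 - 12)/(9 - 12) = 0.875997
L_4(8.6) = (8.6 - 0)/(12 - 0) × (8.6 - 3)/(12 - 3) × (8.6 - 6)/(12 - 6) × (8.6 - 9)/(12 - 9) = -0.025765

P(8.6) = 2×L_0(8.6) + 1×L_1(8.6) + 24×L_2(8.6) + 8×L_3(8.6) + (-3)×L_4(8.6)
P(8.6) = 11.894742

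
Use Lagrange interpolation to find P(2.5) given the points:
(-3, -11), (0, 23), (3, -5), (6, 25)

Lagrange interpolation formula:
P(x) = Σ yᵢ × Lᵢ(x)
where Lᵢ(x) = Π_{j≠i} (x - xⱼ)/(xᵢ - xⱼ)

L_0(2.5) = (2.5 - 0)/(-3 - 0) × (2.5 - 3)/(-3 - 3) × (2.5 - 6)/(-3 - 6) = -0.027006
L_1(2.5) = (2.5 - (-3))/(0 - (-3)) × (2.5 - 3)/(0 - 3) × (2.5 - 6)/(0 - 6) = 0.178241
L_2(2.5) = (2.5 - (-3))/(3 - (-3)) × (2.5 - 0)/(3 - 0) × (2.5 - 6)/(3 - 6) = 0.891204
L_3(2.5) = (2.5 - (-3))/(6 - (-3)) × (2.5 - 0)/(6 - 0) × (2.5 - 3)/(6 - 3) = -0.042438

P(2.5) = (-11)×L_0(2.5) + 23×L_1(2.5) + (-5)×L_2(2.5) + 25×L_3(2.5)
P(2.5) = -1.120370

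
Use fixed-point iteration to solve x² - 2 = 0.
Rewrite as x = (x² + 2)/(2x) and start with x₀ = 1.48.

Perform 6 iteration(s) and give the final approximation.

Equation: x² - 2 = 0
Fixed-point form: x = (x² + 2)/(2x)
x₀ = 1.48

x_1 = g(1.480000) = 1.415676
x_2 = g(1.415676) = 1.414214
x_3 = g(1.414214) = 1.414214
x_4 = g(1.414214) = 1.414214
x_5 = g(1.414214) = 1.414214
x_6 = g(1.414214) = 1.414214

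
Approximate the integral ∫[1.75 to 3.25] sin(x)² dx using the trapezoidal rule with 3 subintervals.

f(x) = sin(x)²
a = 1.75, b = 3.25, n = 3
h = (b - a)/n = 0.500000

Trapezoidal rule: (h/2)[f(x₀) + 2f(x₁) + 2f(x₂) + ... + f(xₙ)]

x_0 = 1.7500, f(x_0) = 0.968228, coefficient = 1
x_1 = 2.2500, f(x_1) = 0.605398, coefficient = 2
x_2 = 2.7500, f(x_2) = 0.145665, coefficient = 2
x_3 = 3.2500, f(x_3) = 0.011706, coefficient = 1

I ≈ (0.500000/2) × 2.482061 = 0.620515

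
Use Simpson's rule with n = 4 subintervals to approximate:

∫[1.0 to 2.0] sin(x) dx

f(x) = sin(x)
a = 1.0, b = 2.0, n = 4
h = (b - a)/n = 0.250000

Simpson's rule: (h/3)[f(x₀) + 4f(x₁) + 2f(x₂) + ... + f(xₙ)]

x_0 = 1.0000, f(x_0) = 0.841471, coefficient = 1
x_1 = 1.2500, f(x_1) = 0.948985, coefficient = 4
x_2 = 1.5000, f(x_2) = 0.997495, coefficient = 2
x_3 = 1.7500, f(x_3) = 0.983986, coefficient = 4
x_4 = 2.0000, f(x_4) = 0.909297, coefficient = 1

I ≈ (0.250000/3) × 11.477641 = 0.956470
Exact value: 0.956449
Error: 0.000021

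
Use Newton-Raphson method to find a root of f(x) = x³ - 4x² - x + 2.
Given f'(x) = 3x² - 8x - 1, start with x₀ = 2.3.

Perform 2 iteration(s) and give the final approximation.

f(x) = x³ - 4x² - x + 2
f'(x) = 3x² - 8x - 1
x₀ = 2.3

Newton-Raphson formula: x_{n+1} = x_n - f(x_n)/f'(x_n)

Iteration 1:
  f(2.300000) = -9.293000
  f'(2.300000) = -3.530000
  x_1 = 2.300000 - (-9.293000)/(-3.530000) = -0.332578
Iteration 2:
  f(-0.332578) = 1.853360
  f'(-0.332578) = 1.992447
  x_2 = -0.332578 - 1.853360/1.992447 = -1.262771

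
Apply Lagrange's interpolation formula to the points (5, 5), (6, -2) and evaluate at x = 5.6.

Lagrange interpolation formula:
P(x) = Σ yᵢ × Lᵢ(x)
where Lᵢ(x) = Π_{j≠i} (x - xⱼ)/(xᵢ - xⱼ)

L_0(5.6) = (5.6 - 6)/(5 - 6) = 0.400000
L_1(5.6) = (5.6 - 5)/(6 - 5) = 0.600000

P(5.6) = 5×L_0(5.6) + (-2)×L_1(5.6)
P(5.6) = 0.800000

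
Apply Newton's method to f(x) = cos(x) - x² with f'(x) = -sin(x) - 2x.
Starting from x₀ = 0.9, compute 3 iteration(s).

f(x) = cos(x) - x²
f'(x) = -sin(x) - 2x
x₀ = 0.9

Newton-Raphson formula: x_{n+1} = x_n - f(x_n)/f'(x_n)

Iteration 1:
  f(0.900000) = -0.188390
  f'(0.900000) = -2.583327
  x_1 = 0.900000 - (-0.188390)/(-2.583327) = 0.827075
Iteration 2:
  f(0.827075) = -0.007021
  f'(0.827075) = -2.390103
  x_2 = 0.827075 - (-0.007021)/(-2.390103) = 0.824137
Iteration 3:
  f(0.824137) = -0.000012
  f'(0.824137) = -2.382236
  x_3 = 0.824137 - (-0.000012)/(-2.382236) = 0.824132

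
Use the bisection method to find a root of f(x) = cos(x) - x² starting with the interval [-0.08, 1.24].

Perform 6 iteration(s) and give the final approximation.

f(x) = cos(x) - x²
Initial interval: [-0.08, 1.24]

Iteration 1:
  c_1 = (-0.080000 + 1.240000)/2 = 0.580000
  f(c_1) = f(0.580000) = 0.500063
  f(a) × f(c) ≥ 0, new interval: [0.580000, 1.240000]
Iteration 2:
  c_2 = (0.580000 + 1.240000)/2 = 0.910000
  f(c_2) = f(0.910000) = -0.214354
  f(a) × f(c) < 0, new interval: [0.580000, 0.910000]
Iteration 3:
  c_3 = (0.580000 + 0.910000)/2 = 0.745000
  f(c_3) = f(0.745000) = 0.180063
  f(a) × f(c) ≥ 0, new interval: [0.745000, 0.910000]
Iteration 4:
  c_4 = (0.745000 + 0.910000)/2 = 0.827500
  f(c_4) = f(0.827500) = -0.008038
  f(a) × f(c) < 0, new interval: [0.745000, 0.827500]
Iteration 5:
  c_5 = (0.745000 + 0.827500)/2 = 0.786250
  f(c_5) = f(0.786250) = 0.088315
  f(a) × f(c) ≥ 0, new interval: [0.786250, 0.827500]
Iteration 6:
  c_6 = (0.786250 + 0.827500)/2 = 0.806875
  f(c_6) = f(0.806875) = 0.040711
  f(a) × f(c) ≥ 0, new interval: [0.806875, 0.827500]

After 6 iteration(s), the approximation is c_6 = 0.806875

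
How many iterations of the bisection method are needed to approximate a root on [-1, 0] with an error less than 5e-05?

We need (b-a)/2^n ≤ 5e-05
(0 - (-1))/2^n ≤ 5e-05
1/2^n ≤ 5e-05
2^n ≥ 20000
n ≥ log₂(20000) = 14.29
n ≥ 15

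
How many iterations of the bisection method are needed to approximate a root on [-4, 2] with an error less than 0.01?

We need (b-a)/2^n ≤ 0.01
(2 - (-4))/2^n ≤ 0.01
6/2^n ≤ 0.01
2^n ≥ 600
n ≥ log₂(600) = 9.23
n ≥ 10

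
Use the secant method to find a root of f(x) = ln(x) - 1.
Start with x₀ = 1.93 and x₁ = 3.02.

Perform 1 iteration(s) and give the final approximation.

f(x) = ln(x) - 1
x₀ = 1.93, x₁ = 3.02

Secant formula: x_{n+1} = x_n - f(x_n)(x_n - x_{n-1})/(f(x_n) - f(x_{n-1}))

Iteration 1:
  f(1.930000) = -0.342480
  f(3.020000) = 0.105257
  x_2 = 3.020000 - 0.105257×(3.020000 - 1.930000)/(0.105257 - (-0.342480))
       = 2.763756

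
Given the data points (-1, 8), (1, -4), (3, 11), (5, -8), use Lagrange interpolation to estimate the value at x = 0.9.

Lagrange interpolation formula:
P(x) = Σ yᵢ × Lᵢ(x)
where Lᵢ(x) = Π_{j≠i} (x - xⱼ)/(xᵢ - xⱼ)

L_0(0.9) = (0.9 - 1)/(-1 - 1) × (0.9 - 3)/(-1 - 3) × (0.9 - 5)/(-1 - 5) = 0.017937
L_1(0.9) = (0.9 - (-1))/(1 - (-1)) × (0.9 - 3)/(1 - 3) × (0.9 - 5)/(1 - 5) = 1.022437
L_2(0.9) = (0.9 - (-1))/(3 - (-1)) × (0.9 - 1)/(3 - 1) × (0.9 - 5)/(3 - 5) = -0.048687
L_3(0.9) = (0.9 - (-1))/(5 - (-1)) × (0.9 - 1)/(5 - 1) × (0.9 - 3)/(5 - 3) = 0.008312

P(0.9) = 8×L_0(0.9) + (-4)×L_1(0.9) + 11×L_2(0.9) + (-8)×L_3(0.9)
P(0.9) = -4.548312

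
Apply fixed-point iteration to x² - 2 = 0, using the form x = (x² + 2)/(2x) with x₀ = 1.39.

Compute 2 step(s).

Equation: x² - 2 = 0
Fixed-point form: x = (x² + 2)/(2x)
x₀ = 1.39

x_1 = g(1.390000) = 1.414424
x_2 = g(1.414424) = 1.414214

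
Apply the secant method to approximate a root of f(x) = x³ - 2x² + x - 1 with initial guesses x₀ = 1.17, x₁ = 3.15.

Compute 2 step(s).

f(x) = x³ - 2x² + x - 1
x₀ = 1.17, x₁ = 3.15

Secant formula: x_{n+1} = x_n - f(x_n)(x_n - x_{n-1})/(f(x_n) - f(x_{n-1}))

Iteration 1:
  f(1.170000) = -0.966187
  f(3.150000) = 13.560875
  x_2 = 3.150000 - 13.560875×(3.150000 - 1.170000)/(13.560875 - (-0.966187))
       = 1.301689
Iteration 2:
  f(3.150000) = 13.560875
  f(1.301689) = -0.881525
  x_3 = 1.301689 - (-0.881525)×(1.301689 - 3.150000)/(-0.881525 - 13.560875)
       = 1.414505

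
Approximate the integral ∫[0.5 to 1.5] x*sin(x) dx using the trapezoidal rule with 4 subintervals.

f(x) = x*sin(x)
a = 0.5, b = 1.5, n = 4
h = (b - a)/n = 0.250000

Trapezoidal rule: (h/2)[f(x₀) + 2f(x₁) + 2f(x₂) + ... + f(xₙ)]

x_0 = 0.5000, f(x_0) = 0.239713, coefficient = 1
x_1 = 0.7500, f(x_1) = 0.511229, coefficient = 2
x_2 = 1.0000, f(x_2) = 0.841471, coefficient = 2
x_3 = 1.2500, f(x_3) = 1.186231, coefficient = 2
x_4 = 1.5000, f(x_4) = 1.496242, coefficient = 1

I ≈ (0.250000/2) × 6.813817 = 0.851727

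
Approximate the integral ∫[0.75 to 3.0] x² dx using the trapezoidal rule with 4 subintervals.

f(x) = x²
a = 0.75, b = 3.0, n = 4
h = (b - a)/n = 0.562500

Trapezoidal rule: (h/2)[f(x₀) + 2f(x₁) + 2f(x₂) + ... + f(xₙ)]

x_0 = 0.7500, f(x_0) = 0.562500, coefficient = 1
x_1 = 1.3125, f(x_1) = 1.722656, coefficient = 2
x_2 = 1.8750, f(x_2) = 3.515625, coefficient = 2
x_3 = 2.4375, f(x_3) = 5.941406, coefficient = 2
x_4 = 3.0000, f(x_4) = 9.000000, coefficient = 1

I ≈ (0.562500/2) × 31.921875 = 8.978027
Exact value: 8.859375
Error: 0.118652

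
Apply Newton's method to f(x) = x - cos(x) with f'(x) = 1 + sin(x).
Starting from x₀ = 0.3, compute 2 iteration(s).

f(x) = x - cos(x)
f'(x) = 1 + sin(x)
x₀ = 0.3

Newton-Raphson formula: x_{n+1} = x_n - f(x_n)/f'(x_n)

Iteration 1:
  f(0.300000) = -0.655336
  f'(0.300000) = 1.295520
  x_1 = 0.300000 - (-0.655336)/1.295520 = 0.805848
Iteration 2:
  f(0.805848) = 0.113349
  f'(0.805848) = 1.721418
  x_2 = 0.805848 - 0.113349/1.721418 = 0.740002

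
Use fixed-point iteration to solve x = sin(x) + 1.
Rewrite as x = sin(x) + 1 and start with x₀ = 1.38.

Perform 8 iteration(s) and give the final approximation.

Equation: x = sin(x) + 1
Fixed-point form: x = sin(x) + 1
x₀ = 1.38

x_1 = g(1.380000) = 1.981854
x_2 = g(1.981854) = 1.916699
x_3 = g(1.916699) = 1.940770
x_4 = g(1.940770) = 1.932337
x_5 = g(1.932337) = 1.935353
x_6 = g(1.935353) = 1.934282
x_7 = g(1.934282) = 1.934663
x_8 = g(1.934663) = 1.934528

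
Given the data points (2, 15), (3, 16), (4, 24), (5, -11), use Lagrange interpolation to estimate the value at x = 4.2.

Lagrange interpolation formula:
P(x) = Σ yᵢ × Lᵢ(x)
where Lᵢ(x) = Π_{j≠i} (x - xⱼ)/(xᵢ - xⱼ)

L_0(4.2) = (4.2 - 3)/(2 - 3) × (4.2 - 4)/(2 - 4) × (4.2 - 5)/(2 - 5) = 0.032000
L_1(4.2) = (4.2 - 2)/(3 - 2) × (4.2 - 4)/(3 - 4) × (4.2 - 5)/(3 - 5) = -0.176000
L_2(4.2) = (4.2 - 2)/(4 - 2) × (4.2 - 3)/(4 - 3) × (4.2 - 5)/(4 - 5) = 1.056000
L_3(4.2) = (4.2 - 2)/(5 - 2) × (4.2 - 3)/(5 - 3) × (4.2 - 4)/(5 - 4) = 0.088000

P(4.2) = 15×L_0(4.2) + 16×L_1(4.2) + 24×L_2(4.2) + (-11)×L_3(4.2)
P(4.2) = 22.040000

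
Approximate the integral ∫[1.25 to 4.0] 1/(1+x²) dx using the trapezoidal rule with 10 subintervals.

f(x) = 1/(1+x²)
a = 1.25, b = 4.0, n = 10
h = (b - a)/n = 0.275000

Trapezoidal rule: (h/2)[f(x₀) + 2f(x₁) + 2f(x₂) + ... + f(xₙ)]

x_0 = 1.2500, f(x_0) = 0.390244, coefficient = 1
x_1 = 1.5250, f(x_1) = 0.300695, coefficient = 2
x_2 = 1.8000, f(x_2) = 0.235849, coefficient = 2
x_3 = 2.0750, f(x_3) = 0.188479, coefficient = 2
x_4 = 2.3500, f(x_4) = 0.153315, coefficient = 2
x_5 = 2.6250, f(x_5) = 0.126733, coefficient = 2
x_6 = 2.9000, f(x_6) = 0.106270, coefficient = 2
x_7 = 3.1750, f(x_7) = 0.090248, coefficient = 2
x_8 = 3.4500, f(x_8) = 0.077504, coefficient = 2
x_9 = 3.7250, f(x_9) = 0.067224, coefficient = 2
x_10 = 4.0000, f(x_10) = 0.058824, coefficient = 1

I ≈ (0.275000/2) × 3.141703 = 0.431984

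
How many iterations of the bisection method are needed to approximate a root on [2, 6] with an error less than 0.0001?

We need (b-a)/2^n ≤ 0.0001
(6 - 2)/2^n ≤ 0.0001
4/2^n ≤ 0.0001
2^n ≥ 40000
n ≥ log₂(40000) = 15.29
n ≥ 16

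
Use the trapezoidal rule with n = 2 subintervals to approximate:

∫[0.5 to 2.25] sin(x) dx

f(x) = sin(x)
a = 0.5, b = 2.25, n = 2
h = (b - a)/n = 0.875000

Trapezoidal rule: (h/2)[f(x₀) + 2f(x₁) + 2f(x₂) + ... + f(xₙ)]

x_0 = 0.5000, f(x_0) = 0.479426, coefficient = 1
x_1 = 1.3750, f(x_1) = 0.980893, coefficient = 2
x_2 = 2.2500, f(x_2) = 0.778073, coefficient = 1

I ≈ (0.875000/2) × 3.219285 = 1.408437
Exact value: 1.505756
Error: 0.097319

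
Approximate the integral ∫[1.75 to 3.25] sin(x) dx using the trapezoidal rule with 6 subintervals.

f(x) = sin(x)
a = 1.75, b = 3.25, n = 6
h = (b - a)/n = 0.250000

Trapezoidal rule: (h/2)[f(x₀) + 2f(x₁) + 2f(x₂) + ... + f(xₙ)]

x_0 = 1.7500, f(x_0) = 0.983986, coefficient = 1
x_1 = 2.0000, f(x_1) = 0.909297, coefficient = 2
x_2 = 2.2500, f(x_2) = 0.778073, coefficient = 2
x_3 = 2.5000, f(x_3) = 0.598472, coefficient = 2
x_4 = 2.7500, f(x_4) = 0.381661, coefficient = 2
x_5 = 3.0000, f(x_5) = 0.141120, coefficient = 2
x_6 = 3.2500, f(x_6) = -0.108195, coefficient = 1

I ≈ (0.250000/2) × 6.493038 = 0.811630
Exact value: 0.815884
Error: 0.004254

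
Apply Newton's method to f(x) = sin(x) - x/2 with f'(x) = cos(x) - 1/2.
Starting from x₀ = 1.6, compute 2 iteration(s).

f(x) = sin(x) - x/2
f'(x) = cos(x) - 1/2
x₀ = 1.6

Newton-Raphson formula: x_{n+1} = x_n - f(x_n)/f'(x_n)

Iteration 1:
  f(1.600000) = 0.199574
  f'(1.600000) = -0.529200
  x_1 = 1.600000 - 0.199574/(-0.529200) = 1.977124
Iteration 2:
  f(1.977124) = -0.069983
  f'(1.977124) = -0.895238
  x_2 = 1.977124 - (-0.069983)/(-0.895238) = 1.898951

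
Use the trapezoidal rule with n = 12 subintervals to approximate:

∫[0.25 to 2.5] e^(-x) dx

f(x) = e^(-x)
a = 0.25, b = 2.5, n = 12
h = (b - a)/n = 0.187500

Trapezoidal rule: (h/2)[f(x₀) + 2f(x₁) + 2f(x₂) + ... + f(xₙ)]

x_0 = 0.2500, f(x_0) = 0.778801, coefficient = 1
x_1 = 0.4375, f(x_1) = 0.645649, coefficient = 2
x_2 = 0.6250, f(x_2) = 0.535261, coefficient = 2
x_3 = 0.8125, f(x_3) = 0.443747, coefficient = 2
x_4 = 1.0000, f(x_4) = 0.367879, coefficient = 2
x_5 = 1.1875, f(x_5) = 0.304983, coefficient = 2
x_6 = 1.3750, f(x_6) = 0.252840, coefficient = 2
x_7 = 1.5625, f(x_7) = 0.209611, coefficient = 2
x_8 = 1.7500, f(x_8) = 0.173774, coefficient = 2
x_9 = 1.9375, f(x_9) = 0.144064, coefficient = 2
x_10 = 2.1250, f(x_10) = 0.119433, coefficient = 2
x_11 = 2.3125, f(x_11) = 0.099013, coefficient = 2
x_12 = 2.5000, f(x_12) = 0.082085, coefficient = 1

I ≈ (0.187500/2) × 7.453395 = 0.698756
Exact value: 0.696716
Error: 0.002040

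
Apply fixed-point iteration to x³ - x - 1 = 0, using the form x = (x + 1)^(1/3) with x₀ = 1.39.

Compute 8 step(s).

Equation: x³ - x - 1 = 0
Fixed-point form: x = (x + 1)^(1/3)
x₀ = 1.39

x_1 = g(1.390000) = 1.337004
x_2 = g(1.337004) = 1.327048
x_3 = g(1.327048) = 1.325160
x_4 = g(1.325160) = 1.324802
x_5 = g(1.324802) = 1.324734
x_6 = g(1.324734) = 1.324721
x_7 = g(1.324721) = 1.324719
x_8 = g(1.324719) = 1.324718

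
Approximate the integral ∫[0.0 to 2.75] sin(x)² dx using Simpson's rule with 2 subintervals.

f(x) = sin(x)²
a = 0.0, b = 2.75, n = 2
h = (b - a)/n = 1.375000

Simpson's rule: (h/3)[f(x₀) + 4f(x₁) + 2f(x₂) + ... + f(xₙ)]

x_0 = 0.0000, f(x_0) = 0.000000, coefficient = 1
x_1 = 1.3750, f(x_1) = 0.962151, coefficient = 4
x_2 = 2.7500, f(x_2) = 0.145665, coefficient = 1

I ≈ (1.375000/3) × 3.994270 = 1.830707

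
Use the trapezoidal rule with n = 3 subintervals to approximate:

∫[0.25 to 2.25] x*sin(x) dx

f(x) = x*sin(x)
a = 0.25, b = 2.25, n = 3
h = (b - a)/n = 0.666667

Trapezoidal rule: (h/2)[f(x₀) + 2f(x₁) + 2f(x₂) + ... + f(xₙ)]

x_0 = 0.2500, f(x_0) = 0.061851, coefficient = 1
x_1 = 0.9167, f(x_1) = 0.727446, coefficient = 2
x_2 = 1.5833, f(x_2) = 1.583209, coefficient = 2
x_3 = 2.2500, f(x_3) = 1.750665, coefficient = 1

I ≈ (0.666667/2) × 6.433826 = 2.144609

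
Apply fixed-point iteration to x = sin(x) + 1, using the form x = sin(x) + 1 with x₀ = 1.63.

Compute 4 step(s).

Equation: x = sin(x) + 1
Fixed-point form: x = sin(x) + 1
x₀ = 1.63

x_1 = g(1.630000) = 1.998248
x_2 = g(1.998248) = 1.910025
x_3 = g(1.910025) = 1.943012
x_4 = g(1.943012) = 1.931524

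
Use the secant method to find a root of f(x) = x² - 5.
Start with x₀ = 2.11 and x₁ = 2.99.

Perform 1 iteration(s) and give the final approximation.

f(x) = x² - 5
x₀ = 2.11, x₁ = 2.99

Secant formula: x_{n+1} = x_n - f(x_n)(x_n - x_{n-1})/(f(x_n) - f(x_{n-1}))

Iteration 1:
  f(2.110000) = -0.547900
  f(2.990000) = 3.940100
  x_2 = 2.990000 - 3.940100×(2.990000 - 2.110000)/(3.940100 - (-0.547900))
       = 2.217431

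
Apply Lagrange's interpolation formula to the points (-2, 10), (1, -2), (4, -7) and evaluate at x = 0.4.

Lagrange interpolation formula:
P(x) = Σ yᵢ × Lᵢ(x)
where Lᵢ(x) = Π_{j≠i} (x - xⱼ)/(xᵢ - xⱼ)

L_0(0.4) = (0.4 - 1)/(-2 - 1) × (0.4 - 4)/(-2 - 4) = 0.120000
L_1(0.4) = (0.4 - (-2))/(1 - (-2)) × (0.4 - 4)/(1 - 4) = 0.960000
L_2(0.4) = (0.4 - (-2))/(4 - (-2)) × (0.4 - 1)/(4 - 1) = -0.080000

P(0.4) = 10×L_0(0.4) + (-2)×L_1(0.4) + (-7)×L_2(0.4)
P(0.4) = -0.160000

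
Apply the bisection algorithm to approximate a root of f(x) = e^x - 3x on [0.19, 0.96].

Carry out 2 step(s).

f(x) = e^x - 3x
Initial interval: [0.19, 0.96]

Iteration 1:
  c_1 = (0.190000 + 0.960000)/2 = 0.575000
  f(c_1) = f(0.575000) = 0.052131
  f(a) × f(c) ≥ 0, new interval: [0.575000, 0.960000]
Iteration 2:
  c_2 = (0.575000 + 0.960000)/2 = 0.767500
  f(c_2) = f(0.767500) = -0.148126
  f(a) × f(c) < 0, new interval: [0.575000, 0.767500]

After 2 iteration(s), the approximation is c_2 = 0.767500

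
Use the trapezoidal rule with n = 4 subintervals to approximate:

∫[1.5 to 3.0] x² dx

f(x) = x²
a = 1.5, b = 3.0, n = 4
h = (b - a)/n = 0.375000

Trapezoidal rule: (h/2)[f(x₀) + 2f(x₁) + 2f(x₂) + ... + f(xₙ)]

x_0 = 1.5000, f(x_0) = 2.250000, coefficient = 1
x_1 = 1.8750, f(x_1) = 3.515625, coefficient = 2
x_2 = 2.2500, f(x_2) = 5.062500, coefficient = 2
x_3 = 2.6250, f(x_3) = 6.890625, coefficient = 2
x_4 = 3.0000, f(x_4) = 9.000000, coefficient = 1

I ≈ (0.375000/2) × 42.187500 = 7.910156
Exact value: 7.875000
Error: 0.035156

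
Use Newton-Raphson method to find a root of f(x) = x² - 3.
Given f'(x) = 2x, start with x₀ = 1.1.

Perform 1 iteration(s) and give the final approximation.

f(x) = x² - 3
f'(x) = 2x
x₀ = 1.1

Newton-Raphson formula: x_{n+1} = x_n - f(x_n)/f'(x_n)

Iteration 1:
  f(1.100000) = -1.790000
  f'(1.100000) = 2.200000
  x_1 = 1.100000 - (-1.790000)/2.200000 = 1.913636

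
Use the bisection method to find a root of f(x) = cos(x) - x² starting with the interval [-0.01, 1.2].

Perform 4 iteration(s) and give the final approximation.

f(x) = cos(x) - x²
Initial interval: [-0.01, 1.2]

Iteration 1:
  c_1 = (-0.010000 + 1.200000)/2 = 0.595000
  f(c_1) = f(0.595000) = 0.474123
  f(a) × f(c) ≥ 0, new interval: [0.595000, 1.200000]
Iteration 2:
  c_2 = (0.595000 + 1.200000)/2 = 0.897500
  f(c_2) = f(0.897500) = -0.181940
  f(a) × f(c) < 0, new interval: [0.595000, 0.897500]
Iteration 3:
  c_3 = (0.595000 + 0.897500)/2 = 0.746250
  f(c_3) = f(0.746250) = 0.177351
  f(a) × f(c) ≥ 0, new interval: [0.746250, 0.897500]
Iteration 4:
  c_4 = (0.746250 + 0.897500)/2 = 0.821875
  f(c_4) = f(0.821875) = 0.005371
  f(a) × f(c) ≥ 0, new interval: [0.821875, 0.897500]

After 4 iteration(s), the approximation is c_4 = 0.821875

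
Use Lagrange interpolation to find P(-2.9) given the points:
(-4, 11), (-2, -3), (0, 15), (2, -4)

Lagrange interpolation formula:
P(x) = Σ yᵢ × Lᵢ(x)
where Lᵢ(x) = Π_{j≠i} (x - xⱼ)/(xᵢ - xⱼ)

L_0(-2.9) = (-2.9 - (-2))/(-4 - (-2)) × (-2.9 - 0)/(-4 - 0) × (-2.9 - 2)/(-4 - 2) = 0.266437
L_1(-2.9) = (-2.9 - (-4))/(-2 - (-4)) × (-2.9 - 0)/(-2 - 0) × (-2.9 - 2)/(-2 - 2) = 0.976938
L_2(-2.9) = (-2.9 - (-4))/(0 - (-4)) × (-2.9 - (-2))/(0 - (-2)) × (-2.9 - 2)/(0 - 2) = -0.303187
L_3(-2.9) = (-2.9 - (-4))/(2 - (-4)) × (-2.9 - (-2))/(2 - (-2)) × (-2.9 - 0)/(2 - 0) = 0.059812

P(-2.9) = 11×L_0(-2.9) + (-3)×L_1(-2.9) + 15×L_2(-2.9) + (-4)×L_3(-2.9)
P(-2.9) = -4.787063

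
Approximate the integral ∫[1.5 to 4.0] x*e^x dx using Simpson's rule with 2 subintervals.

f(x) = x*e^x
a = 1.5, b = 4.0, n = 2
h = (b - a)/n = 1.250000

Simpson's rule: (h/3)[f(x₀) + 4f(x₁) + 2f(x₂) + ... + f(xₙ)]

x_0 = 1.5000, f(x_0) = 6.722534, coefficient = 1
x_1 = 2.7500, f(x_1) = 43.017238, coefficient = 4
x_2 = 4.0000, f(x_2) = 218.392600, coefficient = 1

I ≈ (1.250000/3) × 397.184084 = 165.493369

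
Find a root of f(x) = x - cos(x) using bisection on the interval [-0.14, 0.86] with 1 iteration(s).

f(x) = x - cos(x)
Initial interval: [-0.14, 0.86]

Iteration 1:
  c_1 = (-0.140000 + 0.860000)/2 = 0.360000
  f(c_1) = f(0.360000) = -0.575897
  f(a) × f(c) ≥ 0, new interval: [0.360000, 0.860000]

After 1 iteration(s), the approximation is c_1 = 0.360000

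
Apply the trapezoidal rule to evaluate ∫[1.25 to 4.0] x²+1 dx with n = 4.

f(x) = x²+1
a = 1.25, b = 4.0, n = 4
h = (b - a)/n = 0.687500

Trapezoidal rule: (h/2)[f(x₀) + 2f(x₁) + 2f(x₂) + ... + f(xₙ)]

x_0 = 1.2500, f(x_0) = 2.562500, coefficient = 1
x_1 = 1.9375, f(x_1) = 4.753906, coefficient = 2
x_2 = 2.6250, f(x_2) = 7.890625, coefficient = 2
x_3 = 3.3125, f(x_3) = 11.972656, coefficient = 2
x_4 = 4.0000, f(x_4) = 17.000000, coefficient = 1

I ≈ (0.687500/2) × 68.796875 = 23.648926
Exact value: 23.432292
Error: 0.216634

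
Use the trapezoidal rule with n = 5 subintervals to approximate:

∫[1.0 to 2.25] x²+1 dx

f(x) = x²+1
a = 1.0, b = 2.25, n = 5
h = (b - a)/n = 0.250000

Trapezoidal rule: (h/2)[f(x₀) + 2f(x₁) + 2f(x₂) + ... + f(xₙ)]

x_0 = 1.0000, f(x_0) = 2.000000, coefficient = 1
x_1 = 1.2500, f(x_1) = 2.562500, coefficient = 2
x_2 = 1.5000, f(x_2) = 3.250000, coefficient = 2
x_3 = 1.7500, f(x_3) = 4.062500, coefficient = 2
x_4 = 2.0000, f(x_4) = 5.000000, coefficient = 2
x_5 = 2.2500, f(x_5) = 6.062500, coefficient = 1

I ≈ (0.250000/2) × 37.812500 = 4.726562
Exact value: 4.713542
Error: 0.013021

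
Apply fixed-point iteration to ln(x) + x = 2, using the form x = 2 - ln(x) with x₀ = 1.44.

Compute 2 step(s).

Equation: ln(x) + x = 2
Fixed-point form: x = 2 - ln(x)
x₀ = 1.44

x_1 = g(1.440000) = 1.635357
x_2 = g(1.635357) = 1.508139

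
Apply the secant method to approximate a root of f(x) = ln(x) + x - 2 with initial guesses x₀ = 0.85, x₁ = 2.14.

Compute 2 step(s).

f(x) = ln(x) + x - 2
x₀ = 0.85, x₁ = 2.14

Secant formula: x_{n+1} = x_n - f(x_n)(x_n - x_{n-1})/(f(x_n) - f(x_{n-1}))

Iteration 1:
  f(0.850000) = -1.312519
  f(2.140000) = 0.900806
  x_2 = 2.140000 - 0.900806×(2.140000 - 0.850000)/(0.900806 - (-1.312519))
       = 1.614980
Iteration 2:
  f(2.140000) = 0.900806
  f(1.614980) = 0.094303
  x_3 = 1.614980 - 0.094303×(1.614980 - 2.140000)/(0.094303 - 0.900806)
       = 1.553591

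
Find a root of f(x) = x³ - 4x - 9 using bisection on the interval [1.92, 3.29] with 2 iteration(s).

f(x) = x³ - 4x - 9
Initial interval: [1.92, 3.29]

Iteration 1:
  c_1 = (1.920000 + 3.290000)/2 = 2.605000
  f(c_1) = f(2.605000) = -1.742405
  f(a) × f(c) ≥ 0, new interval: [2.605000, 3.290000]
Iteration 2:
  c_2 = (2.605000 + 3.290000)/2 = 2.947500
  f(c_2) = f(2.947500) = 4.817162
  f(a) × f(c) < 0, new interval: [2.605000, 2.947500]

After 2 iteration(s), the approximation is c_2 = 2.947500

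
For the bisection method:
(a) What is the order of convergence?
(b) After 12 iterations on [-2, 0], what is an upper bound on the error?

(a) Bisection has linear (order 1) convergence; the error is halved each step.

(b) Error bound = (b-a)/2^n = (0 - (-2))/2^{12}
    = 2/2^{12}

(a) 1 (linear); (b) error ≤ 4.88e-04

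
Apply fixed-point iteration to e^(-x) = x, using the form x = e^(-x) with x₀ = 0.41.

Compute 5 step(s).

Equation: e^(-x) = x
Fixed-point form: x = e^(-x)
x₀ = 0.41

x_1 = g(0.410000) = 0.663650
x_2 = g(0.663650) = 0.514968
x_3 = g(0.514968) = 0.597520
x_4 = g(0.597520) = 0.550175
x_5 = g(0.550175) = 0.576849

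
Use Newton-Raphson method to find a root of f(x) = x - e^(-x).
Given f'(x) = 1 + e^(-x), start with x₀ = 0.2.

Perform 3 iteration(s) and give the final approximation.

f(x) = x - e^(-x)
f'(x) = 1 + e^(-x)
x₀ = 0.2

Newton-Raphson formula: x_{n+1} = x_n - f(x_n)/f'(x_n)

Iteration 1:
  f(0.200000) = -0.618731
  f'(0.200000) = 1.818731
  x_1 = 0.200000 - (-0.618731)/1.818731 = 0.540199
Iteration 2:
  f(0.540199) = -0.042433
  f'(0.540199) = 1.582632
  x_2 = 0.540199 - (-0.042433)/1.582632 = 0.567011
Iteration 3:
  f(0.567011) = -0.000208
  f'(0.567011) = 1.567218
  x_3 = 0.567011 - (-0.000208)/1.567218 = 0.567143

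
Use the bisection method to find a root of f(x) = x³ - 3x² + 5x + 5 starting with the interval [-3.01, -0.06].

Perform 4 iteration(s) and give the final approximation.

f(x) = x³ - 3x² + 5x + 5
Initial interval: [-3.01, -0.06]

Iteration 1:
  c_1 = (-3.010000 + (-0.060000))/2 = -1.535000
  f(c_1) = f(-1.535000) = -13.360480
  f(a) × f(c) ≥ 0, new interval: [-1.535000, -0.060000]
Iteration 2:
  c_2 = (-1.535000 + (-0.060000))/2 = -0.797500
  f(c_2) = f(-0.797500) = -1.402734
  f(a) × f(c) ≥ 0, new interval: [-0.797500, -0.060000]
Iteration 3:
  c_3 = (-0.797500 + (-0.060000))/2 = -0.428750
  f(c_3) = f(-0.428750) = 2.225955
  f(a) × f(c) < 0, new interval: [-0.797500, -0.428750]
Iteration 4:
  c_4 = (-0.797500 + (-0.428750))/2 = -0.613125
  f(c_4) = f(-0.613125) = 0.576121
  f(a) × f(c) < 0, new interval: [-0.797500, -0.613125]

After 4 iteration(s), the approximation is c_4 = -0.613125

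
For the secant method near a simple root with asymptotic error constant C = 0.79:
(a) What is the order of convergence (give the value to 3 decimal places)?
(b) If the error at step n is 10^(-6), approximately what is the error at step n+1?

(a) Secant method has superlinear convergence with order φ = (1+√5)/2 ≈ 1.618.
    This means |e_{n+1}| ≈ C|e_n|^1.618.

(b) With |e_n| = 10^(-6) and C = 0.79:
    |e_{n+1}| ≈ 0.79 × (10^(-6))^1.618 = 0.79 × 10^(-9.71)

(a) ≈ 1.618 (golden ratio); (b) |e_{n+1}| ≈ 1.547e-10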